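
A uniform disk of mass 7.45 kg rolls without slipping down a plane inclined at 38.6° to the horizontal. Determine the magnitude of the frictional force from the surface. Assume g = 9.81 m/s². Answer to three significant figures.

Here I = (1/2)MR², so the shape factor k = I/(MR²) = 0.5.
Translational: Mg sinθ − f = Ma. Rotational about the CM: fR = Iα = kMRa, so f = kMa.
Combining, a = g sinθ/(1+k) and f = kMa = kMg sinθ/(1+k).
f = 0.5 × 7.45 × 9.81 × sin38.6° / 1.5 ≈ 15.2 N.

f ≈ 15.2 N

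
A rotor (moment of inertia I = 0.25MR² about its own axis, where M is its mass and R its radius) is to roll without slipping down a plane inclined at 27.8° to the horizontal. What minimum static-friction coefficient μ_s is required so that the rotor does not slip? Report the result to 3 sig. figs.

For this body I = 0.25MR², i.e. k = I/(MR²) = 0.25.
Translational: Mg sinθ − f = Ma. Rotational about the CM: fR = Iα = kMRa, so f = kMa.
These give a = g sinθ/(1+k) and the required friction f = kMg sinθ/(1+k).
The normal force is N = Mg cosθ, so μ_min = f/N = k tanθ/(1+k).
μ_min = 0.25 × tan27.8° / 1.25 ≈ 0.105.

μ_min ≈ 0.105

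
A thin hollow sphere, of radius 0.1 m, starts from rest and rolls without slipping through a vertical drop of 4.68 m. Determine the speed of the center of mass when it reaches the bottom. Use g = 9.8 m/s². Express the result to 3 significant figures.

Here I = (2/3)MR², so the shape factor k = I/(MR²) = 2/3.
Pure rolling means v = ωR; then KE = ½Mv² + ½I(v/R)² = ½(1+k)Mv² = (5/6)Mv².
Energy conservation: Mgh = (5/6)Mv², so v = √(2gh/(1+k)) = √(2 × 9.8 × 4.68 / 1.667) ≈ 7.42 m/s.

v ≈ 7.42 m/s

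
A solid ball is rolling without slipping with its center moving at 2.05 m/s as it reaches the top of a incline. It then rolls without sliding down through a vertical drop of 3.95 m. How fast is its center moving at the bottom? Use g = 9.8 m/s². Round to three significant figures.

v ≈ 7.71 m/s

The moment of inertia is (2/5)MR², giving k ≡ I/(MR²) = 0.4.
Since it rolls without slipping, ω = v/R and KE = ½Mv² + ½Iω² = ½(1+k)Mv² = (7/10)Mv².
Conserving energy between top and bottom: (7/10)Mv² = (7/10)Mv₀² + Mgh, hence v² = v₀² + 2gh/(1+k).
v = √(2.05² + 2×9.8×3.95/1.4) = √59.5 ≈ 7.71 m/s.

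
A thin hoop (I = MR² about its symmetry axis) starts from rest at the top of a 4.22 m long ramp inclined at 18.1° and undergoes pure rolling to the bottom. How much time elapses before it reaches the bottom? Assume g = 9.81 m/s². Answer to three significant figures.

Here I = MR², so the shape factor k = I/(MR²) = 1.
Along the incline Mg sinθ − f = Ma, and torque about the center fR = Iα = kMR²(a/R) gives f = kMa.
Hence a = g sinθ/(1+k) = 9.81×sin18.1°/2 = 1.524 m/s².
Starting from rest, L = ½at², so t = √(2L/a) = √(2×4.22/1.524) ≈ 2.35 s.

t ≈ 2.35 s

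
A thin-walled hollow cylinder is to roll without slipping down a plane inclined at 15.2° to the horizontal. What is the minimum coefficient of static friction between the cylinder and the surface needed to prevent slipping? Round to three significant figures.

The moment of inertia is MR², giving k ≡ I/(MR²) = 1.
Newton's second law down the slope: Mg sinθ − f = Ma. The torque equation fR = Iα (with α = a/R) gives f = kMa.
These give a = g sinθ/(1+k) and the required friction f = kMg sinθ/(1+k).
The normal force is N = Mg cosθ, so μ_min = f/N = k tanθ/(1+k).
μ_min = 1 × tan15.2° / 2 ≈ 0.136.

μ_min ≈ 0.136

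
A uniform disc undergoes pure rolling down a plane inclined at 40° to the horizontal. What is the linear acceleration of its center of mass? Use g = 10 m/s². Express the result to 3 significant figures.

a ≈ 4.29 m/s²

Here I = (1/2)MR², so the shape factor k = I/(MR²) = 0.5.
Along the incline Mg sinθ − f = Ma, and torque about the center fR = Iα = kMR²(a/R) gives f = kMa.
Eliminating f: Mg sinθ = (1+k)Ma, so a = g sinθ/(1+k) = 10 × sin40° / 1.5 ≈ 4.29 m/s².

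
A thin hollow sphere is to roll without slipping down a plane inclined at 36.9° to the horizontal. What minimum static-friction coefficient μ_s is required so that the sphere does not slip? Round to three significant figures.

μ_min ≈ 0.300

For this body I = (2/3)MR², i.e. k = I/(MR²) = 2/3.
Along the incline Mg sinθ − f = Ma, and torque about the center fR = Iα = kMR²(a/R) gives f = kMa.
These give a = g sinθ/(1+k) and the required friction f = kMg sinθ/(1+k).
With N = Mg cosθ, the no-slip condition f ≤ μN gives μ_min = f/N = k tanθ/(1+k).
μ_min = (2/3) × tan36.9° / 1.667 ≈ 0.300.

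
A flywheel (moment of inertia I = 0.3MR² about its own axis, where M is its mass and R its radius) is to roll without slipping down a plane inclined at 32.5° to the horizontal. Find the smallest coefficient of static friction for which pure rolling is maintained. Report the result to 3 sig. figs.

μ_min ≈ 0.147

With I = 0.3MR², the ratio k = I/(MR²) is 0.3.
Along the incline Mg sinθ − f = Ma, and torque about the center fR = Iα = kMR²(a/R) gives f = kMa.
These give a = g sinθ/(1+k) and the required friction f = kMg sinθ/(1+k).
The normal force is N = Mg cosθ, so μ_min = f/N = k tanθ/(1+k).
μ_min = 0.3 × tan32.5° / 1.3 ≈ 0.147.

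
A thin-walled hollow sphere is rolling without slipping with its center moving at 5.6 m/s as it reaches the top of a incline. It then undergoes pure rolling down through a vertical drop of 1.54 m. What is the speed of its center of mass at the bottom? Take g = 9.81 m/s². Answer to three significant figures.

v ≈ 7.03 m/s

For this body I = (2/3)MR², i.e. k = I/(MR²) = 2/3.
Since it rolls without slipping, ω = v/R and KE = ½Mv² + ½Iω² = ½(1+k)Mv² = (5/6)Mv².
Energy conservation: (5/6)Mv₀² + Mgh = (5/6)Mv², so v² = v₀² + 2gh/(1+k).
v = √(5.6² + 2×9.81×1.54/1.667) = √49.49 ≈ 7.03 m/s.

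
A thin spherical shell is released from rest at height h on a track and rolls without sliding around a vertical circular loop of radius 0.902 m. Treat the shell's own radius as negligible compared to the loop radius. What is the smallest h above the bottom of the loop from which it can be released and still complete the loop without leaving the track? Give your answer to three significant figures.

The moment of inertia is (2/3)MR², giving k ≡ I/(MR²) = 2/3.
At the top, contact is just lost when gravity alone supplies the centripetal force: Mg = Mv_top²/r, i.e. v_top² = gr.
With ω = v/R, the kinetic energy at speed v is ½(1+k)Mv² = (5/6)Mv².
Energy conservation from release (height h) to the top (height 2r): Mgh = Mg(2r) + (5/6)M·gr.
Thus h_min = 2r + (1+k)r/2 = r(2 + 1.667/2) = 0.902 × 2.833 ≈ 2.56 m.

h_min ≈ 2.56 m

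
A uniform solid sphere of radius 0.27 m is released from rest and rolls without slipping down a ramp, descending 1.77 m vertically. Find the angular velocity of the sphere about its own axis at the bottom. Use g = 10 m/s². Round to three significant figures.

The moment of inertia is (2/5)MR², giving k ≡ I/(MR²) = 0.4.
Pure rolling means v = ωR; then KE = ½Mv² + ½I(v/R)² = ½(1+k)Mv² = (7/10)Mv².
Energy conservation Mgh = ½(1+k)Mv² gives v = √(2gh/(1+k)) = √(2 × 10 × 1.77 / 1.4) = 5.028 m/s.
The angular speed follows from ω = v/R = 5.028/0.27 ≈ 18.6 rad/s.

ω ≈ 18.6 rad/s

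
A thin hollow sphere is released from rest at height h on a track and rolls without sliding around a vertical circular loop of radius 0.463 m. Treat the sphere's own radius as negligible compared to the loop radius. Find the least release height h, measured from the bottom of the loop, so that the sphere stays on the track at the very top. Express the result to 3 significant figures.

h_min ≈ 1.31 m

With I = (2/3)MR², the ratio k = I/(MR²) is 2/3.
At the top, contact is just lost when gravity alone supplies the centripetal force: Mg = Mv_top²/r, i.e. v_top² = gr.
With ω = v/R, the kinetic energy at speed v is ½(1+k)Mv² = (5/6)Mv².
Energy conservation from release (height h) to the top (height 2r): Mgh = Mg(2r) + (5/6)M·gr.
Thus h_min = 2r + (1+k)r/2 = r(2 + 1.667/2) = 0.463 × 2.833 ≈ 1.31 m.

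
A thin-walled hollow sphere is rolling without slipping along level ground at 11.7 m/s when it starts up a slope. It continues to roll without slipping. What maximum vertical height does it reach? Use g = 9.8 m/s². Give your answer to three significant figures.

h ≈ 11.6 m

Here I = (2/3)MR², so the shape factor k = I/(MR²) = 2/3.
Pure rolling means v = ωR; then KE = ½Mv² + ½I(v/R)² = ½(1+k)Mv² = (5/6)Mv².
All of this converts to potential energy at the highest point: (5/6)Mv₀² = Mgh.
Thus h = (1+k)v₀²/(2g) = 1.667 × 11.7² / (2 × 9.8) ≈ 11.6 m.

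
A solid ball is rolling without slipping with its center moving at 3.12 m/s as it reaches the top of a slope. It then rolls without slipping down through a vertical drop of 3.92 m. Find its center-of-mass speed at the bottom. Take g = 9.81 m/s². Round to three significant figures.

v ≈ 8.04 m/s

With I = (2/5)MR², the ratio k = I/(MR²) is 0.4.
The rolling condition ω = v/R makes the rotational term ½I(v/R)² = ½kMv², so KE_total = ½(1+k)Mv² = (7/10)Mv².
Energy conservation: (7/10)Mv₀² + Mgh = (7/10)Mv², so v² = v₀² + 2gh/(1+k).
v = √(3.12² + 2×9.81×3.92/1.4) = √64.67 ≈ 8.04 m/s.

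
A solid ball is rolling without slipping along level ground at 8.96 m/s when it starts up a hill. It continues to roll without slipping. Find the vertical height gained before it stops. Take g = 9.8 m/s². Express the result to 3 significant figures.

h ≈ 5.73 m

With I = (2/5)MR², the ratio k = I/(MR²) is 0.4.
The rolling condition ω = v/R makes the rotational term ½I(v/R)² = ½kMv², so KE_total = ½(1+k)Mv² = (7/10)Mv².
All of this converts to potential energy at the highest point: (7/10)Mv₀² = Mgh.
Thus h = (1+k)v₀²/(2g) = 1.4 × 8.96² / (2 × 9.8) ≈ 5.73 m.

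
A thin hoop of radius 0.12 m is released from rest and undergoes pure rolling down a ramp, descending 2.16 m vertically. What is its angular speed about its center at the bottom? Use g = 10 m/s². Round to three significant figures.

For this body I = MR², i.e. k = I/(MR²) = 1.
Since it rolls without slipping, ω = v/R and KE = ½Mv² + ½Iω² = ½(1+k)Mv² = Mv².
Energy conservation Mgh = ½(1+k)Mv² gives v = √(2gh/(1+k)) = √(2 × 10 × 2.16 / 2) = 4.648 m/s.
Then ω = v/R = 4.648 / 0.12 ≈ 38.7 rad/s.

ω ≈ 38.7 rad/s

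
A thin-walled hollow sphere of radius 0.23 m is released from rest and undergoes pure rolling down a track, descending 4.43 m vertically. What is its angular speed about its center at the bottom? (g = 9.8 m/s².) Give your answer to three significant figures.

ω ≈ 31.4 rad/s

With I = (2/3)MR², the ratio k = I/(MR²) is 2/3.
Rolling without slipping gives ω = v/R, so the total kinetic energy is ½Mv² + ½Iω² = ½(1+k)Mv² = (5/6)Mv².
Energy conservation Mgh = ½(1+k)Mv² gives v = √(2gh/(1+k)) = √(2 × 9.8 × 4.43 / 1.667) = 7.218 m/s.
The angular speed follows from ω = v/R = 7.218/0.23 ≈ 31.4 rad/s.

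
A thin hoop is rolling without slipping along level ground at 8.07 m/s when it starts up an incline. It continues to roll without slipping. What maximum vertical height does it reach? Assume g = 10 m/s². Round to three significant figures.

With I = MR², the ratio k = I/(MR²) is 1.
Rolling without slipping gives ω = v/R, so the total kinetic energy is ½Mv² + ½Iω² = ½(1+k)Mv² = Mv².
All of this converts to potential energy at the highest point: Mv₀² = Mgh.
Thus h = (1+k)v₀²/(2g) = 2 × 8.07² / (2 × 10) ≈ 6.51 m.

h ≈ 6.51 m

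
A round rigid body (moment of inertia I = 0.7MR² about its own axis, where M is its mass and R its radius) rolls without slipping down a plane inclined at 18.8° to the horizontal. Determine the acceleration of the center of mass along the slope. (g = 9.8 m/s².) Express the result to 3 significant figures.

For this body I = 0.7MR², i.e. k = I/(MR²) = 0.7.
Translational: Mg sinθ − f = Ma. Rotational about the CM: fR = Iα = kMRa, so f = kMa.
Eliminating f: Mg sinθ = (1+k)Ma, so a = g sinθ/(1+k) = 9.8 × sin18.8° / 1.7 ≈ 1.86 m/s².

a ≈ 1.86 m/s²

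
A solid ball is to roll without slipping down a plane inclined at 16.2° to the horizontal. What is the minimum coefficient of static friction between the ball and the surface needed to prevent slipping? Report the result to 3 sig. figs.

μ_min ≈ 0.0830

With I = (2/5)MR², the ratio k = I/(MR²) is 0.4.
Newton's second law down the slope: Mg sinθ − f = Ma. The torque equation fR = Iα (with α = a/R) gives f = kMa.
These give a = g sinθ/(1+k) and the required friction f = kMg sinθ/(1+k).
With N = Mg cosθ, the no-slip condition f ≤ μN gives μ_min = f/N = k tanθ/(1+k).
μ_min = 0.4 × tan16.2° / 1.4 ≈ 0.0830.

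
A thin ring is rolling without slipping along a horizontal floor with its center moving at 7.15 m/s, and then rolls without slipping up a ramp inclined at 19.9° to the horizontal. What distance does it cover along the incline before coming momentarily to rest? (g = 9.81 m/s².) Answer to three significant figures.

d ≈ 15.3 m

Here I = MR², so the shape factor k = I/(MR²) = 1.
Pure rolling means v = ωR; then KE = ½Mv² + ½I(v/R)² = ½(1+k)Mv² = Mv².
Setting this equal to Mgh gives the vertical rise h = (1+k)v₀²/(2g) = 2×7.15²/(2×9.81) = 5.211 m.
The distance along the slope is d = h/sinθ = 5.211/sin19.9° ≈ 15.3 m.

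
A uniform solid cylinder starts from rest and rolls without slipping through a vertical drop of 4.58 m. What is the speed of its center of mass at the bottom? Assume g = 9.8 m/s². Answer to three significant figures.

Here I = (1/2)MR², so the shape factor k = I/(MR²) = 0.5.
The rolling condition ω = v/R makes the rotational term ½I(v/R)² = ½kMv², so KE_total = ½(1+k)Mv² = (3/4)Mv².
Setting Mgh = (3/4)Mv² gives v = √(2gh/(1+k)) = √(2·9.8·4.58/1.5) ≈ 7.74 m/s.

v ≈ 7.74 m/s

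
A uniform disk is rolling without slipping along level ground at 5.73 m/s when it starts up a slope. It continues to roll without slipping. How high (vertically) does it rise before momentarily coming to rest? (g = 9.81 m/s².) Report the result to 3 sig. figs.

h ≈ 2.51 m

The moment of inertia is (1/2)MR², giving k ≡ I/(MR²) = 0.5.
Rolling without slipping gives ω = v/R, so the total kinetic energy is ½Mv² + ½Iω² = ½(1+k)Mv² = (3/4)Mv².
At the top the kinetic energy is zero, so (3/4)Mv₀² = Mgh.
Thus h = (1+k)v₀²/(2g) = 1.5 × 5.73² / (2 × 9.81) ≈ 2.51 m.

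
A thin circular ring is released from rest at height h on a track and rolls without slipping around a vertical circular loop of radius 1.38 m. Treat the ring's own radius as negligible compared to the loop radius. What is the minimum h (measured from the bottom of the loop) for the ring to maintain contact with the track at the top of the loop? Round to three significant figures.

h_min ≈ 4.14 m

For this body I = MR², i.e. k = I/(MR²) = 1.
At the top, contact is just lost when gravity alone supplies the centripetal force: Mg = Mv_top²/r, i.e. v_top² = gr.
With ω = v/R, the kinetic energy at speed v is ½(1+k)Mv² = Mv².
Energy conservation from release (height h) to the top (height 2r): Mgh = Mg(2r) + M·gr.
Thus h_min = 2r + (1+k)r/2 = r(2 + 2/2) = 1.38 × 3 ≈ 4.14 m.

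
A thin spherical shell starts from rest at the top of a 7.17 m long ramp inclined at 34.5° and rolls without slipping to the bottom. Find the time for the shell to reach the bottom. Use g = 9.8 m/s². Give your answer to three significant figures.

The moment of inertia is (2/3)MR², giving k ≡ I/(MR²) = 2/3.
Translational: Mg sinθ − f = Ma. Rotational about the CM: fR = Iα = kMRa, so f = kMa.
Hence a = g sinθ/(1+k) = 9.8×sin34.5°/1.667 = 3.33 m/s².
Starting from rest, L = ½at², so t = √(2L/a) = √(2×7.17/3.33) ≈ 2.08 s.

t ≈ 2.08 s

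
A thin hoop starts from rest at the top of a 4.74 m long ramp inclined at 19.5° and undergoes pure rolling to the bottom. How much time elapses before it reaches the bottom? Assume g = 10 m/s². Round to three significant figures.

t ≈ 2.38 s

The moment of inertia is MR², giving k ≡ I/(MR²) = 1.
Translational: Mg sinθ − f = Ma. Rotational about the CM: fR = Iα = kMRa, so f = kMa.
Hence a = g sinθ/(1+k) = 10×sin19.5°/2 = 1.669 m/s².
With constant a from rest, t = √(2L/a) = √(2·4.74/1.669) ≈ 2.38 s.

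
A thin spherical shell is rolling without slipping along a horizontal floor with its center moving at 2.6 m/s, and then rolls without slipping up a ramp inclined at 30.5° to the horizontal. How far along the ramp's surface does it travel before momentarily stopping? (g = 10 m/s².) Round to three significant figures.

Here I = (2/3)MR², so the shape factor k = I/(MR²) = 2/3.
Rolling without slipping gives ω = v/R, so the total kinetic energy is ½Mv² + ½Iω² = ½(1+k)Mv² = (5/6)Mv².
Setting this equal to Mgh gives the vertical rise h = (1+k)v₀²/(2g) = 1.667×2.6²/(2×10) = 0.5633 m.
Along the incline, d = h/sinθ = 0.5633/sin30.5° ≈ 1.11 m.

d ≈ 1.11 m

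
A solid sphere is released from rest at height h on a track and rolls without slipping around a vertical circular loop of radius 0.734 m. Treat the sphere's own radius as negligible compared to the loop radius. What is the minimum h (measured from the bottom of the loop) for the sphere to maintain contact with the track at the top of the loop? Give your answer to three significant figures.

h_min ≈ 1.98 m

With I = (2/5)MR², the ratio k = I/(MR²) is 0.4.
At the top of the loop, the minimum-contact condition is Mg = Mv_top²/r, so v_top² = gr.
With ω = v/R, the kinetic energy at speed v is ½(1+k)Mv² = (7/10)Mv².
Energy conservation from release (height h) to the top (height 2r): Mgh = Mg(2r) + (7/10)M·gr.
Thus h_min = 2r + (1+k)r/2 = r(2 + 1.4/2) = 0.734 × 2.7 ≈ 1.98 m.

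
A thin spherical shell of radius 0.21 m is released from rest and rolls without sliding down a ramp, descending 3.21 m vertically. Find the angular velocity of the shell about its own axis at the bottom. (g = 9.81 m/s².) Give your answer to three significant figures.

The moment of inertia is (2/3)MR², giving k ≡ I/(MR²) = 2/3.
Pure rolling means v = ωR; then KE = ½Mv² + ½I(v/R)² = ½(1+k)Mv² = (5/6)Mv².
Energy conservation Mgh = ½(1+k)Mv² gives v = √(2gh/(1+k)) = √(2 × 9.81 × 3.21 / 1.667) = 6.147 m/s.
Then ω = v/R = 6.147 / 0.21 ≈ 29.3 rad/s.

ω ≈ 29.3 rad/s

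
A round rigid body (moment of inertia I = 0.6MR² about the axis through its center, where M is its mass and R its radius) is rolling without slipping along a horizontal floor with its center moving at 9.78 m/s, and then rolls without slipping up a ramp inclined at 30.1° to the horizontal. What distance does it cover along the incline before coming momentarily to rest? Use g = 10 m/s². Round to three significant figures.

With I = 0.6MR², the ratio k = I/(MR²) is 0.6.
Since it rolls without slipping, ω = v/R and KE = ½Mv² + ½Iω² = ½(1+k)Mv² = (4/5)Mv².
Setting this equal to Mgh gives the vertical rise h = (1+k)v₀²/(2g) = 1.6×9.78²/(2×10) = 7.652 m.
The distance along the slope is d = h/sinθ = 7.652/sin30.1° ≈ 15.3 m.

d ≈ 15.3 m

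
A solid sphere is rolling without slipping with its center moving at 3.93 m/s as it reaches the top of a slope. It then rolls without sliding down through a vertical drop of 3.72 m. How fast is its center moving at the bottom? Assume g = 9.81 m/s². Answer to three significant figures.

v ≈ 8.22 m/s

With I = (2/5)MR², the ratio k = I/(MR²) is 0.4.
Rolling without slipping gives ω = v/R, so the total kinetic energy is ½Mv² + ½Iω² = ½(1+k)Mv² = (7/10)Mv².
Conserving energy between top and bottom: (7/10)Mv² = (7/10)Mv₀² + Mgh, hence v² = v₀² + 2gh/(1+k).
v = √(3.93² + 2×9.81×3.72/1.4) = √67.58 ≈ 8.22 m/s.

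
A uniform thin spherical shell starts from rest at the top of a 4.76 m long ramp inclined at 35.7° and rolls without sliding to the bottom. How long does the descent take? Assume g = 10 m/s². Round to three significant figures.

The moment of inertia is (2/3)MR², giving k ≡ I/(MR²) = 2/3.
Translational: Mg sinθ − f = Ma. Rotational about the CM: fR = Iα = kMRa, so f = kMa.
Hence a = g sinθ/(1+k) = 10×sin35.7°/1.667 = 3.501 m/s².
Starting from rest, L = ½at², so t = √(2L/a) = √(2×4.76/3.501) ≈ 1.65 s.

t ≈ 1.65 s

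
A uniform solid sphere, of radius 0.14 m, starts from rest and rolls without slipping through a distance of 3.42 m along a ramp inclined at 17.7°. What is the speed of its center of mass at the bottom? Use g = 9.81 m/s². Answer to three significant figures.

The moment of inertia is (2/5)MR², giving k ≡ I/(MR²) = 0.4.
Rolling without slipping gives ω = v/R, so the total kinetic energy is ½Mv² + ½Iω² = ½(1+k)Mv² = (7/10)Mv².
The vertical drop is h = L sinθ = 3.42 × sin17.7° = 1.04 m.
Setting Mgh = (7/10)Mv² gives v = √(2gh/(1+k)) = √(2·9.81·1.04/1.4) ≈ 3.82 m/s.

v ≈ 3.82 m/s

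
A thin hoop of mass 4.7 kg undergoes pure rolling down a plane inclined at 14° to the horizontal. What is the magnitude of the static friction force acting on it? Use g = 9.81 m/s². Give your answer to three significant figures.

f ≈ 5.58 N

The moment of inertia is MR², giving k ≡ I/(MR²) = 1.
Newton's second law down the slope: Mg sinθ − f = Ma. The torque equation fR = Iα (with α = a/R) gives f = kMa.
Combining, a = g sinθ/(1+k) and f = kMa = kMg sinθ/(1+k).
f = 1 × 4.7 × 9.81 × sin14° / 2 ≈ 5.58 N.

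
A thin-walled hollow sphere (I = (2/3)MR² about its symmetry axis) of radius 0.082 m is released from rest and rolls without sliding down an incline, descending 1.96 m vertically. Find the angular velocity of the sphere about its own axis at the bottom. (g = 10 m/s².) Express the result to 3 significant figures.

ω ≈ 59.1 rad/s

With I = (2/3)MR², the ratio k = I/(MR²) is 2/3.
Since it rolls without slipping, ω = v/R and KE = ½Mv² + ½Iω² = ½(1+k)Mv² = (5/6)Mv².
Energy conservation Mgh = ½(1+k)Mv² gives v = √(2gh/(1+k)) = √(2 × 10 × 1.96 / 1.667) = 4.85 m/s.
Then ω = v/R = 4.85 / 0.082 ≈ 59.1 rad/s.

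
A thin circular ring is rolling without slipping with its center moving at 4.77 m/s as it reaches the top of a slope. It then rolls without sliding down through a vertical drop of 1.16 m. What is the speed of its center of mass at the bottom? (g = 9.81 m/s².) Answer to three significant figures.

With I = MR², the ratio k = I/(MR²) is 1.
Pure rolling means v = ωR; then KE = ½Mv² + ½I(v/R)² = ½(1+k)Mv² = Mv².
Conserving energy between top and bottom: Mv² = Mv₀² + Mgh, hence v² = v₀² + 2gh/(1+k).
v = √(4.77² + 2×9.81×1.16/2) = √34.13 ≈ 5.84 m/s.

v ≈ 5.84 m/s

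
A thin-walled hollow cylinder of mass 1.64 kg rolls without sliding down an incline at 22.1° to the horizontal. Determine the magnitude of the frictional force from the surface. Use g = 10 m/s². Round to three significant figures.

f ≈ 3.09 N

The moment of inertia is MR², giving k ≡ I/(MR²) = 1.
Newton's second law down the slope: Mg sinθ − f = Ma. The torque equation fR = Iα (with α = a/R) gives f = kMa.
Combining, a = g sinθ/(1+k) and f = kMa = kMg sinθ/(1+k).
f = 1 × 1.64 × 10 × sin22.1° / 2 ≈ 3.09 N.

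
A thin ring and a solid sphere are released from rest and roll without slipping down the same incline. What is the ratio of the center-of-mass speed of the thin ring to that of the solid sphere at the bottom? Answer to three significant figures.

v_ratio ≈ 0.837

Each satisfies Mgh = ½(1+k)Mv² with k = I/(MR²), so v ∝ 1/√(1+k).
For the thin ring k = 1; for the solid sphere k = 0.4.
v₁/v₂ = √((1+k₂)/(1+k₁)) = √(1.4/2) ≈ 0.837.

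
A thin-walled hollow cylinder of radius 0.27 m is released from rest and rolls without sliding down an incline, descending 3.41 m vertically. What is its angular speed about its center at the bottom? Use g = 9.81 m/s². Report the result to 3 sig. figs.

With I = MR², the ratio k = I/(MR²) is 1.
Pure rolling means v = ωR; then KE = ½Mv² + ½I(v/R)² = ½(1+k)Mv² = Mv².
Energy conservation Mgh = ½(1+k)Mv² gives v = √(2gh/(1+k)) = √(2 × 9.81 × 3.41 / 2) = 5.784 m/s.
Then ω = v/R = 5.784 / 0.27 ≈ 21.4 rad/s.

ω ≈ 21.4 rad/s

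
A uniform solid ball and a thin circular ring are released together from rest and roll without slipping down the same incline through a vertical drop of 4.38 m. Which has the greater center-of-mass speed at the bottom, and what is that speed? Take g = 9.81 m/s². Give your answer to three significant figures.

the uniform solid ball, at v ≈ 7.83 m/s

For rolling without slipping, Mgh = ½(1+k)Mv² where k = I/(MR²), so v = √(2gh/(1+k)).
Uniform solid ball: k = 0.4, giving v = √(2×9.81×4.38/1.4) = 7.835 m/s.
Thin circular ring: k = 1, giving v = √(2×9.81×4.38/2) = 6.555 m/s.
The smaller k wins: the uniform solid ball, at ≈ 7.83 m/s.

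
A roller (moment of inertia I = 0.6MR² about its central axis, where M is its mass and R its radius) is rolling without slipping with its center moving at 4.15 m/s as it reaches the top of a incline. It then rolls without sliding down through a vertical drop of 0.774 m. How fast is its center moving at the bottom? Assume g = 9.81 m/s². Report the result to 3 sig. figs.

v ≈ 5.17 m/s

The moment of inertia is 0.6MR², giving k ≡ I/(MR²) = 0.6.
The rolling condition ω = v/R makes the rotational term ½I(v/R)² = ½kMv², so KE_total = ½(1+k)Mv² = (4/5)Mv².
Energy conservation: (4/5)Mv₀² + Mgh = (4/5)Mv², so v² = v₀² + 2gh/(1+k).
v = √(4.15² + 2×9.81×0.774/1.6) = √26.71 ≈ 5.17 m/s.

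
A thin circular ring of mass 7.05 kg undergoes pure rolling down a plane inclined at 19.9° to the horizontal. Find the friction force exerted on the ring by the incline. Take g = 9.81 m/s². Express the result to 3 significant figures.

The moment of inertia is MR², giving k ≡ I/(MR²) = 1.
Translational: Mg sinθ − f = Ma. Rotational about the CM: fR = Iα = kMRa, so f = kMa.
Combining, a = g sinθ/(1+k) and f = kMa = kMg sinθ/(1+k).
f = 1 × 7.05 × 9.81 × sin19.9° / 2 ≈ 11.8 N.

f ≈ 11.8 N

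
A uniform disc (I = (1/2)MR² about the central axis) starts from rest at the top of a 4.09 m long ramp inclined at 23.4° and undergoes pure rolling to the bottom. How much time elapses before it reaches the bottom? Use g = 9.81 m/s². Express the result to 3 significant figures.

t ≈ 1.77 s

With I = (1/2)MR², the ratio k = I/(MR²) is 0.5.
Translational: Mg sinθ − f = Ma. Rotational about the CM: fR = Iα = kMRa, so f = kMa.
Hence a = g sinθ/(1+k) = 9.81×sin23.4°/1.5 = 2.597 m/s².
Starting from rest, L = ½at², so t = √(2L/a) = √(2×4.09/2.597) ≈ 1.77 s.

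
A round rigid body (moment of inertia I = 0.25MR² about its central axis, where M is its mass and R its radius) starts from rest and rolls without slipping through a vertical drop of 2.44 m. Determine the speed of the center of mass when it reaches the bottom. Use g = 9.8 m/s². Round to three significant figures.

v ≈ 6.19 m/s

For this body I = 0.25MR², i.e. k = I/(MR²) = 0.25.
Rolling without slipping gives ω = v/R, so the total kinetic energy is ½Mv² + ½Iω² = ½(1+k)Mv² = (5/8)Mv².
Setting Mgh = (5/8)Mv² gives v = √(2gh/(1+k)) = √(2·9.8·2.44/1.25) ≈ 6.19 m/s.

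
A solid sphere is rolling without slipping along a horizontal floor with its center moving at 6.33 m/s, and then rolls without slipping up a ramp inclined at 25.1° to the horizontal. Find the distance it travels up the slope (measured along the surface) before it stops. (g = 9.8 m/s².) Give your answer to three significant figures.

With I = (2/5)MR², the ratio k = I/(MR²) is 0.4.
Rolling without slipping gives ω = v/R, so the total kinetic energy is ½Mv² + ½Iω² = ½(1+k)Mv² = (7/10)Mv².
Setting this equal to Mgh gives the vertical rise h = (1+k)v₀²/(2g) = 1.4×6.33²/(2×9.8) = 2.862 m.
The distance along the slope is d = h/sinθ = 2.862/sin25.1° ≈ 6.75 m.

d ≈ 6.75 m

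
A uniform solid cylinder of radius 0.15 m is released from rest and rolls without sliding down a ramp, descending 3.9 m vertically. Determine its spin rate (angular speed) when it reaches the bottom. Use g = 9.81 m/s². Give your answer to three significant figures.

The moment of inertia is (1/2)MR², giving k ≡ I/(MR²) = 0.5.
Since it rolls without slipping, ω = v/R and KE = ½Mv² + ½Iω² = ½(1+k)Mv² = (3/4)Mv².
Energy conservation Mgh = ½(1+k)Mv² gives v = √(2gh/(1+k)) = √(2 × 9.81 × 3.9 / 1.5) = 7.142 m/s.
Then ω = v/R = 7.142 / 0.15 ≈ 47.6 rad/s.

ω ≈ 47.6 rad/s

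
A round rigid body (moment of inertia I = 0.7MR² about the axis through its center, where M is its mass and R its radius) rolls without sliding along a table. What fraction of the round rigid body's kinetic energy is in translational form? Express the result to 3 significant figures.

Here I = 0.7MR², so the shape factor k = I/(MR²) = 0.7.
With ω = v/R, KE_trans = ½Mv² and KE_rot = ½Iω² = ½kMv², so KE_total = ½(1+k)Mv².
The translational fraction is therefore 1/(1+k) = 1/1.7 ≈ 0.588.

fraction ≈ 0.588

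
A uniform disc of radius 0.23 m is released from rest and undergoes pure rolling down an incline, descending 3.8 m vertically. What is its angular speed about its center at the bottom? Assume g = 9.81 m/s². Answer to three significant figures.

With I = (1/2)MR², the ratio k = I/(MR²) is 0.5.
Rolling without slipping gives ω = v/R, so the total kinetic energy is ½Mv² + ½Iω² = ½(1+k)Mv² = (3/4)Mv².
Energy conservation Mgh = ½(1+k)Mv² gives v = √(2gh/(1+k)) = √(2 × 9.81 × 3.8 / 1.5) = 7.05 m/s.
Then ω = v/R = 7.05 / 0.23 ≈ 30.7 rad/s.

ω ≈ 30.7 rad/s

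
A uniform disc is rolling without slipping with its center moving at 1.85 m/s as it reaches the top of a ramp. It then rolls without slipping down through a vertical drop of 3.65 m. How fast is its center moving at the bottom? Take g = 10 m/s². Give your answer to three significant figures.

For this body I = (1/2)MR², i.e. k = I/(MR²) = 0.5.
Rolling without slipping gives ω = v/R, so the total kinetic energy is ½Mv² + ½Iω² = ½(1+k)Mv² = (3/4)Mv².
Conserving energy between top and bottom: (3/4)Mv² = (3/4)Mv₀² + Mgh, hence v² = v₀² + 2gh/(1+k).
v = √(1.85² + 2×10×3.65/1.5) = √52.09 ≈ 7.22 m/s.

v ≈ 7.22 m/s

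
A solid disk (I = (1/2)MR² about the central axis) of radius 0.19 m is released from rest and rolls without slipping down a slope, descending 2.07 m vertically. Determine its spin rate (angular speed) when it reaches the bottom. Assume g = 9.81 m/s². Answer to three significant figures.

For this body I = (1/2)MR², i.e. k = I/(MR²) = 0.5.
The rolling condition ω = v/R makes the rotational term ½I(v/R)² = ½kMv², so KE_total = ½(1+k)Mv² = (3/4)Mv².
Energy conservation Mgh = ½(1+k)Mv² gives v = √(2gh/(1+k)) = √(2 × 9.81 × 2.07 / 1.5) = 5.203 m/s.
The angular speed follows from ω = v/R = 5.203/0.19 ≈ 27.4 rad/s.

ω ≈ 27.4 rad/s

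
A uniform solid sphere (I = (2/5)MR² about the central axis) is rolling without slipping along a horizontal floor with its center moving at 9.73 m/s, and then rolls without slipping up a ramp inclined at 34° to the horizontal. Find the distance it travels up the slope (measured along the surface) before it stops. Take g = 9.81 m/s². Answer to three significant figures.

For this body I = (2/5)MR², i.e. k = I/(MR²) = 0.4.
Pure rolling means v = ωR; then KE = ½Mv² + ½I(v/R)² = ½(1+k)Mv² = (7/10)Mv².
Setting this equal to Mgh gives the vertical rise h = (1+k)v₀²/(2g) = 1.4×9.73²/(2×9.81) = 6.755 m.
The distance along the slope is d = h/sinθ = 6.755/sin34° ≈ 12.1 m.

d ≈ 12.1 m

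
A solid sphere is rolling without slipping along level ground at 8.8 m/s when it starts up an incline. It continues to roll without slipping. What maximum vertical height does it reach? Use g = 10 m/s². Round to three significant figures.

The moment of inertia is (2/5)MR², giving k ≡ I/(MR²) = 0.4.
Pure rolling means v = ωR; then KE = ½Mv² + ½I(v/R)² = ½(1+k)Mv² = (7/10)Mv².
All of this converts to potential energy at the highest point: (7/10)Mv₀² = Mgh.
Thus h = (1+k)v₀²/(2g) = 1.4 × 8.8² / (2 × 10) ≈ 5.42 m.

h ≈ 5.42 m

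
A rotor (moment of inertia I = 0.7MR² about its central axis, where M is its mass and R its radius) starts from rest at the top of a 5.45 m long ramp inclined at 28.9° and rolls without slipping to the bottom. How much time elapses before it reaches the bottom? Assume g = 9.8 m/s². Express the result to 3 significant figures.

The moment of inertia is 0.7MR², giving k ≡ I/(MR²) = 0.7.
Along the incline Mg sinθ − f = Ma, and torque about the center fR = Iα = kMR²(a/R) gives f = kMa.
Hence a = g sinθ/(1+k) = 9.8×sin28.9°/1.7 = 2.786 m/s².
Starting from rest, L = ½at², so t = √(2L/a) = √(2×5.45/2.786) ≈ 1.98 s.

t ≈ 1.98 s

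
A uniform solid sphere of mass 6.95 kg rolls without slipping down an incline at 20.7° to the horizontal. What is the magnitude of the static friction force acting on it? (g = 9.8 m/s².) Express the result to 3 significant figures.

f ≈ 6.88 N

Here I = (2/5)MR², so the shape factor k = I/(MR²) = 0.4.
Newton's second law down the slope: Mg sinθ − f = Ma. The torque equation fR = Iα (with α = a/R) gives f = kMa.
Combining, a = g sinθ/(1+k) and f = kMa = kMg sinθ/(1+k).
f = 0.4 × 6.95 × 9.8 × sin20.7° / 1.4 ≈ 6.88 N.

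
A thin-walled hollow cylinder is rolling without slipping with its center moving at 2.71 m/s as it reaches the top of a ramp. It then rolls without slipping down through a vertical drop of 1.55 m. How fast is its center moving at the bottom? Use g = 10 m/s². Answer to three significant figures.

v ≈ 4.78 m/s

For this body I = MR², i.e. k = I/(MR²) = 1.
Pure rolling means v = ωR; then KE = ½Mv² + ½I(v/R)² = ½(1+k)Mv² = Mv².
Conserving energy between top and bottom: Mv² = Mv₀² + Mgh, hence v² = v₀² + 2gh/(1+k).
v = √(2.71² + 2×10×1.55/2) = √22.84 ≈ 4.78 m/s.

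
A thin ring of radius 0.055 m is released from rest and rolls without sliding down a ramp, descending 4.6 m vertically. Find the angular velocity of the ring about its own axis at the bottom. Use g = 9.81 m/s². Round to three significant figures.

ω ≈ 122 rad/s

With I = MR², the ratio k = I/(MR²) is 1.
Since it rolls without slipping, ω = v/R and KE = ½Mv² + ½Iω² = ½(1+k)Mv² = Mv².
Energy conservation Mgh = ½(1+k)Mv² gives v = √(2gh/(1+k)) = √(2 × 9.81 × 4.6 / 2) = 6.718 m/s.
Then ω = v/R = 6.718 / 0.055 ≈ 122 rad/s.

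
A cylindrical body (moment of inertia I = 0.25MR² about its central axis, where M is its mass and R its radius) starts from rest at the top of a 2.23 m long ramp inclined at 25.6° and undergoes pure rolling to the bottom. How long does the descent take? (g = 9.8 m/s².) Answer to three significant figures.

t ≈ 1.15 s

Here I = 0.25MR², so the shape factor k = I/(MR²) = 0.25.
Newton's second law down the slope: Mg sinθ − f = Ma. The torque equation fR = Iα (with α = a/R) gives f = kMa.
Hence a = g sinθ/(1+k) = 9.8×sin25.6°/1.25 = 3.388 m/s².
Starting from rest, L = ½at², so t = √(2L/a) = √(2×2.23/3.388) ≈ 1.15 s.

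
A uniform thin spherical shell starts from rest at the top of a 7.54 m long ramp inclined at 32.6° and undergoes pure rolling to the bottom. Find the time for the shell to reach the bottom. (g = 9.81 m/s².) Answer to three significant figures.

With I = (2/3)MR², the ratio k = I/(MR²) is 2/3.
Translational: Mg sinθ − f = Ma. Rotational about the CM: fR = Iα = kMRa, so f = kMa.
Hence a = g sinθ/(1+k) = 9.81×sin32.6°/1.667 = 3.171 m/s².
Starting from rest, L = ½at², so t = √(2L/a) = √(2×7.54/3.171) ≈ 2.18 s.

t ≈ 2.18 s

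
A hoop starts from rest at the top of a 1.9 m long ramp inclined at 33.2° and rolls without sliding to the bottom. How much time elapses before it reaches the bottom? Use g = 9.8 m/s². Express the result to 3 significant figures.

Here I = MR², so the shape factor k = I/(MR²) = 1.
Newton's second law down the slope: Mg sinθ − f = Ma. The torque equation fR = Iα (with α = a/R) gives f = kMa.
Hence a = g sinθ/(1+k) = 9.8×sin33.2°/2 = 2.683 m/s².
Starting from rest, L = ½at², so t = √(2L/a) = √(2×1.9/2.683) ≈ 1.19 s.

t ≈ 1.19 s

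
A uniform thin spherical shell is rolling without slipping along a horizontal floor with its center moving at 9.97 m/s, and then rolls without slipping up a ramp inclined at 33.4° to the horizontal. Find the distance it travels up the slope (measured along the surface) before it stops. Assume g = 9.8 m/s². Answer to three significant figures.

Here I = (2/3)MR², so the shape factor k = I/(MR²) = 2/3.
Since it rolls without slipping, ω = v/R and KE = ½Mv² + ½Iω² = ½(1+k)Mv² = (5/6)Mv².
Setting this equal to Mgh gives the vertical rise h = (1+k)v₀²/(2g) = 1.667×9.97²/(2×9.8) = 8.452 m.
Along the incline, d = h/sinθ = 8.452/sin33.4° ≈ 15.4 m.

d ≈ 15.4 m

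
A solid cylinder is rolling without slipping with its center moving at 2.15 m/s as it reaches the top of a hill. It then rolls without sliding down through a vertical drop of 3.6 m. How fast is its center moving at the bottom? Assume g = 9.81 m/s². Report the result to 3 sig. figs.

v ≈ 7.19 m/s

With I = (1/2)MR², the ratio k = I/(MR²) is 0.5.
Pure rolling means v = ωR; then KE = ½Mv² + ½I(v/R)² = ½(1+k)Mv² = (3/4)Mv².
Conserving energy between top and bottom: (3/4)Mv² = (3/4)Mv₀² + Mgh, hence v² = v₀² + 2gh/(1+k).
v = √(2.15² + 2×9.81×3.6/1.5) = √51.71 ≈ 7.19 m/s.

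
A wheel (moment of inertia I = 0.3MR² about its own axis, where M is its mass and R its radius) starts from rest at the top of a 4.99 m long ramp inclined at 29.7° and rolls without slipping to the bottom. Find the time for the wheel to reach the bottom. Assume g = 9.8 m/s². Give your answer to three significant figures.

t ≈ 1.63 s

With I = 0.3MR², the ratio k = I/(MR²) is 0.3.
Along the incline Mg sinθ − f = Ma, and torque about the center fR = Iα = kMR²(a/R) gives f = kMa.
Hence a = g sinθ/(1+k) = 9.8×sin29.7°/1.3 = 3.735 m/s².
Starting from rest, L = ½at², so t = √(2L/a) = √(2×4.99/3.735) ≈ 1.63 s.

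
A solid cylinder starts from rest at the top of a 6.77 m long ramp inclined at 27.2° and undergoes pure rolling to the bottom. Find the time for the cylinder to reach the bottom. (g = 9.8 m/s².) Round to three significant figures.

With I = (1/2)MR², the ratio k = I/(MR²) is 0.5.
Newton's second law down the slope: Mg sinθ − f = Ma. The torque equation fR = Iα (with α = a/R) gives f = kMa.
Hence a = g sinθ/(1+k) = 9.8×sin27.2°/1.5 = 2.986 m/s².
With constant a from rest, t = √(2L/a) = √(2·6.77/2.986) ≈ 2.13 s.

t ≈ 2.13 s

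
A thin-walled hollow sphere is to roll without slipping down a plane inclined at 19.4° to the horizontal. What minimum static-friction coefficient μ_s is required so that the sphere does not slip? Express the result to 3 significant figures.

The moment of inertia is (2/3)MR², giving k ≡ I/(MR²) = 2/3.
Along the incline Mg sinθ − f = Ma, and torque about the center fR = Iα = kMR²(a/R) gives f = kMa.
These give a = g sinθ/(1+k) and the required friction f = kMg sinθ/(1+k).
The normal force is N = Mg cosθ, so μ_min = f/N = k tanθ/(1+k).
μ_min = (2/3) × tan19.4° / 1.667 ≈ 0.141.

μ_min ≈ 0.141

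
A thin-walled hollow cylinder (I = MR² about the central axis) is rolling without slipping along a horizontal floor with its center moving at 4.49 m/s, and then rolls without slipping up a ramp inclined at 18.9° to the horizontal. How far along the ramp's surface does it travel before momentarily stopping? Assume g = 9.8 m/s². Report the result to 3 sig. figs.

For this body I = MR², i.e. k = I/(MR²) = 1.
Pure rolling means v = ωR; then KE = ½Mv² + ½I(v/R)² = ½(1+k)Mv² = Mv².
Setting this equal to Mgh gives the vertical rise h = (1+k)v₀²/(2g) = 2×4.49²/(2×9.8) = 2.057 m.
The distance along the slope is d = h/sinθ = 2.057/sin18.9° ≈ 6.35 m.

d ≈ 6.35 m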